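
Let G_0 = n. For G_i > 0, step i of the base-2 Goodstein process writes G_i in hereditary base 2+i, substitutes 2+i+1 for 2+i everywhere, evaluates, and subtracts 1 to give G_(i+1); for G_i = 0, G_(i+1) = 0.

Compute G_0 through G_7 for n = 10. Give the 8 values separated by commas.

10, 83, 1025, 15625, 279935, 4215754, 84073323, 1937434592

10 —HB2→ 2^(2 + 1) + 2 —bump→ 3^(3 + 1) + 3 = 84 —(−1)→ 83
83 —HB3→ 3^(3 + 1) + 2 —bump→ 4^(4 + 1) + 2 = 1026 —(−1)→ 1025
1025 —HB4→ 4^(4 + 1) + 1 —bump→ 5^(5 + 1) + 1 = 15626 —(−1)→ 15625
15625 —HB5→ 5^(5 + 1) —bump→ 6^(6 + 1) = 279936 —(−1)→ 279935
279935 —HB6→ 5·6^6 + 5·6^5 + 5·6^4 + 5·6^3 + 5·6^2 + 5·6 + 5 —bump→ 5·7^7 + 5·7^5 + 5·7^4 + 5·7^3 + 5·7^2 + 5·7 + 5 = 4215755 —(−1)→ 4215754
4215754 —HB7→ 5·7^7 + 5·7^5 + 5·7^4 + 5·7^3 + 5·7^2 + 5·7 + 4 —bump→ 5·8^8 + 5·8^5 + 5·8^4 + 5·8^3 + 5·8^2 + 5·8 + 4 = 84073324 —(−1)→ 84073323
84073323 —HB8→ 5·8^8 + 5·8^5 + 5·8^4 + 5·8^3 + 5·8^2 + 5·8 + 3 —bump→ 5·9^9 + 5·9^5 + 5·9^4 + 5·9^3 + 5·9^2 + 5·9 + 3 = 1937434593 —(−1)→ 1937434592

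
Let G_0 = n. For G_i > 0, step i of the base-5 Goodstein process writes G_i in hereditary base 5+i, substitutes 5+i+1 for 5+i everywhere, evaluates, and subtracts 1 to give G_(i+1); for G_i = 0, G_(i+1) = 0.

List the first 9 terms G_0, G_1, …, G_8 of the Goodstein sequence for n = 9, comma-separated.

G_0=9  [base 5] 5 + 4  →[5↦6]→  6 + 4 = 10  −1 ⇒ G_1=9
G_1=9  [base 6] 6 + 3  →[6↦7]→  7 + 3 = 10  −1 ⇒ G_2=9
G_2=9  [base 7] 7 + 2  →[7↦8]→  8 + 2 = 10  −1 ⇒ G_3=9
G_3=9  [base 8] 8 + 1  →[8↦9]→  9 + 1 = 10  −1 ⇒ G_4=9
G_4=9  [base 9] 9  →[9↦10]→  10 = 10  −1 ⇒ G_5=9
G_5=9  [base 10] 9  →[10↦11]→  9 = 9  −1 ⇒ G_6=8
G_6=8  [base 11] 8  →[11↦12]→  8 = 8  −1 ⇒ G_7=7
G_7=7  [base 12] 7  →[12↦13]→  7 = 7  −1 ⇒ G_8=6

9, 9, 9, 9, 9, 9, 8, 7, 6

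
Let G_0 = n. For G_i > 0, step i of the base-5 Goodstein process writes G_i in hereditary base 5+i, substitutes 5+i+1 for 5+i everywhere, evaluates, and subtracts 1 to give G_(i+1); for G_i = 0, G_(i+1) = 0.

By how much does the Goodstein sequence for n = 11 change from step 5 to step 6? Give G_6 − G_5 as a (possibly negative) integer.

[0] 11 ≡ 2·5 + 1 (base 5). Lift 6: 13. −1: 12.
[1] 12 ≡ 2·6 (base 6). Lift 7: 14. −1: 13.
[2] 13 ≡ 7 + 6 (base 7). Lift 8: 14. −1: 13.
[3] 13 ≡ 8 + 5 (base 8). Lift 9: 14. −1: 13.
[4] 13 ≡ 9 + 4 (base 9). Lift 10: 14. −1: 13.
[5] 13 ≡ 10 + 3 (base 10). Lift 11: 14. −1: 13.

0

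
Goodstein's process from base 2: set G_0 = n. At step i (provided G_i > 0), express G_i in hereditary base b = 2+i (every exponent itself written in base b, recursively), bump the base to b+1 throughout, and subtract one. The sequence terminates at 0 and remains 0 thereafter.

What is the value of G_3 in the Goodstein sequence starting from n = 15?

18752

step 0: 15 = 2^(2 + 1) + 2^2 + 2 + 1; sub 3 for 2: 3^(3 + 1) + 3^3 + 3 + 1; = 112; G_1 = 112−1 = 111
step 1: 111 = 3^(3 + 1) + 3^3 + 3; sub 4 for 3: 4^(4 + 1) + 4^4 + 4; = 1284; G_2 = 1284−1 = 1283
step 2: 1283 = 4^(4 + 1) + 4^4 + 3; sub 5 for 4: 5^(5 + 1) + 5^5 + 3; = 18753; G_3 = 18753−1 = 18752
step 3: 18752 = 5^(5 + 1) + 5^5 + 2; sub 6 for 5: 6^(6 + 1) + 6^6 + 2; = 326594; G_4 = 326594−1 = 326593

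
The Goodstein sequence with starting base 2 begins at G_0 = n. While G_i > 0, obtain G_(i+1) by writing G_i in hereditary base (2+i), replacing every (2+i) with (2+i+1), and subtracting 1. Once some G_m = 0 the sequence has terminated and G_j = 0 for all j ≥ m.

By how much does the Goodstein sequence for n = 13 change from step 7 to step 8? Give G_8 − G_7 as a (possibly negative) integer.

[0] 13 ≡ 2^(2 + 1) + 2^2 + 1 (base 2). Lift 3: 109. −1: 108.
[1] 108 ≡ 3^(3 + 1) + 3^3 (base 3). Lift 4: 1280. −1: 1279.
[2] 1279 ≡ 4^(4 + 1) + 3·4^3 + 3·4^2 + 3·4 + 3 (base 4). Lift 5: 16093. −1: 16092.
[3] 16092 ≡ 5^(5 + 1) + 3·5^3 + 3·5^2 + 3·5 + 2 (base 5). Lift 6: 280712. −1: 280711.
[4] 280711 ≡ 6^(6 + 1) + 3·6^3 + 3·6^2 + 3·6 + 1 (base 6). Lift 7: 5765999. −1: 5765998.
[5] 5765998 ≡ 7^(7 + 1) + 3·7^3 + 3·7^2 + 3·7 (base 7). Lift 8: 134219480. −1: 134219479.
[6] 134219479 ≡ 8^(8 + 1) + 3·8^3 + 3·8^2 + 2·8 + 7 (base 8). Lift 9: 3486786856. −1: 3486786855.
[7] 3486786855 ≡ 9^(9 + 1) + 3·9^3 + 3·9^2 + 2·9 + 6 (base 9). Lift 10: 100000003326. −1: 100000003325.

96513216470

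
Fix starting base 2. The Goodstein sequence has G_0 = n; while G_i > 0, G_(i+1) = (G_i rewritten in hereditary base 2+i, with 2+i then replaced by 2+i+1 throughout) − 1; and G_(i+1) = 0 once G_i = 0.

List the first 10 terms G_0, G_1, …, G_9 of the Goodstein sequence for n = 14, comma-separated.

(0) 14|_2 = 2^(2 + 1) + 2^2 + 2 ↦ 3^(3 + 1) + 3^3 + 3|_3 = 111 ⇒ 110
(1) 110|_3 = 3^(3 + 1) + 3^3 + 2 ↦ 4^(4 + 1) + 4^4 + 2|_4 = 1282 ⇒ 1281
(2) 1281|_4 = 4^(4 + 1) + 4^4 + 1 ↦ 5^(5 + 1) + 5^5 + 1|_5 = 18751 ⇒ 18750
(3) 18750|_5 = 5^(5 + 1) + 5^5 ↦ 6^(6 + 1) + 6^6|_6 = 326592 ⇒ 326591
(4) 326591|_6 = 6^(6 + 1) + 5·6^5 + 5·6^4 + 5·6^3 + 5·6^2 + 5·6 + 5 ↦ 7^(7 + 1) + 5·7^5 + 5·7^4 + 5·7^3 + 5·7^2 + 5·7 + 5|_7 = 5862841 ⇒ 5862840
(5) 5862840|_7 = 7^(7 + 1) + 5·7^5 + 5·7^4 + 5·7^3 + 5·7^2 + 5·7 + 4 ↦ 8^(8 + 1) + 5·8^5 + 5·8^4 + 5·8^3 + 5·8^2 + 5·8 + 4|_8 = 134404972 ⇒ 134404971
(6) 134404971|_8 = 8^(8 + 1) + 5·8^5 + 5·8^4 + 5·8^3 + 5·8^2 + 5·8 + 3 ↦ 9^(9 + 1) + 5·9^5 + 5·9^4 + 5·9^3 + 5·9^2 + 5·9 + 3|_9 = 3487116549 ⇒ 3487116548
(7) 3487116548|_9 = 9^(9 + 1) + 5·9^5 + 5·9^4 + 5·9^3 + 5·9^2 + 5·9 + 2 ↦ 10^(10 + 1) + 5·10^5 + 5·10^4 + 5·10^3 + 5·10^2 + 5·10 + 2|_10 = 100000555552 ⇒ 100000555551
(8) 100000555551|_10 = 10^(10 + 1) + 5·10^5 + 5·10^4 + 5·10^3 + 5·10^2 + 5·10 + 1 ↦ 11^(11 + 1) + 5·11^5 + 5·11^4 + 5·11^3 + 5·11^2 + 5·11 + 1|_11 = 3138429262497 ⇒ 3138429262496

14, 110, 1281, 18750, 326591, 5862840, 134404971, 3487116548, 100000555551, 3138429262496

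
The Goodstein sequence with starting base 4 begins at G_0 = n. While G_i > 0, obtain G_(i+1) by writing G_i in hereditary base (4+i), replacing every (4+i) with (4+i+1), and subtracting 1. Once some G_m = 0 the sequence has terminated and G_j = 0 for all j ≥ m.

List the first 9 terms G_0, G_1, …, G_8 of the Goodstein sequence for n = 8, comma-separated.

8, 9, 9, 9, 9, 9, 9, 8, 7

[0] 8 ≡ 2·4 (base 4). Lift 5: 10. −1: 9.
[1] 9 ≡ 5 + 4 (base 5). Lift 6: 10. −1: 9.
[2] 9 ≡ 6 + 3 (base 6). Lift 7: 10. −1: 9.
[3] 9 ≡ 7 + 2 (base 7). Lift 8: 10. −1: 9.
[4] 9 ≡ 8 + 1 (base 8). Lift 9: 10. −1: 9.
[5] 9 ≡ 9 (base 9). Lift 10: 10. −1: 9.
[6] 9 ≡ 9 (base 10). Lift 11: 9. −1: 8.
[7] 8 ≡ 8 (base 11). Lift 12: 8. −1: 7.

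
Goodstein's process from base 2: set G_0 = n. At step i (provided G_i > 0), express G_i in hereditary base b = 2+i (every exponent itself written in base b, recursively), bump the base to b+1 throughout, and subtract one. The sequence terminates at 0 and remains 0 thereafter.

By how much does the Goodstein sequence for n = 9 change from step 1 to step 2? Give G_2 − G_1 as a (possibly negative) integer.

step 0: 9 = 2^(2 + 1) + 1; sub 3 for 2: 3^(3 + 1) + 1; = 82; G_1 = 82−1 = 81
step 1: 81 = 3^(3 + 1); sub 4 for 3: 4^(4 + 1); = 1024; G_2 = 1024−1 = 1023

942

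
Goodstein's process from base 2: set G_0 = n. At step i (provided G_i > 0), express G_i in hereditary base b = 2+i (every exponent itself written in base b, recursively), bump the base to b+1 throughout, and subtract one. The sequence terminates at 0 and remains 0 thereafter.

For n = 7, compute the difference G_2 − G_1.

229

7 —HB2→ 2^2 + 2 + 1 —bump→ 3^3 + 3 + 1 = 31 —(−1)→ 30
30 —HB3→ 3^3 + 3 —bump→ 4^4 + 4 = 260 —(−1)→ 259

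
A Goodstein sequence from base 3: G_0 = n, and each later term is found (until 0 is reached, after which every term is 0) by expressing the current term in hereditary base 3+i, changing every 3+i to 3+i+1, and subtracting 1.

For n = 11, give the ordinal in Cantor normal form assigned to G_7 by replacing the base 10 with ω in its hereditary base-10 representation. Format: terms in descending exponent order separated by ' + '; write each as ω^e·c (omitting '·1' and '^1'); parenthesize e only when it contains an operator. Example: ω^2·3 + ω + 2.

ω·5 + 1

[0] 11 ≡ 3^2 + 2 (base 3). Lift 4: 18. −1: 17.
[1] 17 ≡ 4^2 + 1 (base 4). Lift 5: 26. −1: 25.
[2] 25 ≡ 5^2 (base 5). Lift 6: 36. −1: 35.
[3] 35 ≡ 5·6 + 5 (base 6). Lift 7: 40. −1: 39.
[4] 39 ≡ 5·7 + 4 (base 7). Lift 8: 44. −1: 43.
[5] 43 ≡ 5·8 + 3 (base 8). Lift 9: 48. −1: 47.
[6] 47 ≡ 5·9 + 2 (base 9). Lift 10: 52. −1: 51.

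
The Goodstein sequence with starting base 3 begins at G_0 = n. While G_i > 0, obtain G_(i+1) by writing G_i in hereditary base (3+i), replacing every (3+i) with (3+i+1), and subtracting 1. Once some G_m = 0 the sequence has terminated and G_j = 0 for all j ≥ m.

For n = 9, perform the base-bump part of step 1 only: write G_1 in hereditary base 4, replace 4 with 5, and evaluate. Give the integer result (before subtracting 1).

18

(0) 9|_3 = 3^2 ↦ 4^2|_4 = 16 ⇒ 15
(1) 15|_4 = 3·4 + 3 ↦ 3·5 + 3|_5 = 18 ⇒ 17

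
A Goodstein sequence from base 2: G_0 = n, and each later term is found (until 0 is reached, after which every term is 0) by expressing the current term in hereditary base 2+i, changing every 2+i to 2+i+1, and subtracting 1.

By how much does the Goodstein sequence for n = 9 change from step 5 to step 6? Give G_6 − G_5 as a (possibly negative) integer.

base 2: 9 = 2^(2 + 1) + 1; at 3: 3^(3 + 1) + 1 = 82; next = 81
base 3: 81 = 3^(3 + 1); at 4: 4^(4 + 1) = 1024; next = 1023
base 4: 1023 = 3·4^4 + 3·4^3 + 3·4^2 + 3·4 + 3; at 5: 3·5^5 + 3·5^3 + 3·5^2 + 3·5 + 3 = 9843; next = 9842
base 5: 9842 = 3·5^5 + 3·5^3 + 3·5^2 + 3·5 + 2; at 6: 3·6^6 + 3·6^3 + 3·6^2 + 3·6 + 2 = 140744; next = 140743
base 6: 140743 = 3·6^6 + 3·6^3 + 3·6^2 + 3·6 + 1; at 7: 3·7^7 + 3·7^3 + 3·7^2 + 3·7 + 1 = 2471827; next = 2471826
base 7: 2471826 = 3·7^7 + 3·7^3 + 3·7^2 + 3·7; at 8: 3·8^8 + 3·8^3 + 3·8^2 + 3·8 = 50333400; next = 50333399

47861573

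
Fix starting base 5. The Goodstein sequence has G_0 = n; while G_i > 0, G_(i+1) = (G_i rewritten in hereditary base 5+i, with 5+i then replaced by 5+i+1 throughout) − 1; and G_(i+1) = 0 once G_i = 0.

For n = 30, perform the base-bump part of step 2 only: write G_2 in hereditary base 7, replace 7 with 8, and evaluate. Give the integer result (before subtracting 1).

68

i=0: 30 = 5^2 + 5 (b=5); 5→6: 6^2 + 6 = 42; 42−1 = 41
i=1: 41 = 6^2 + 5 (b=6); 6→7: 7^2 + 5 = 54; 54−1 = 53
i=2: 53 = 7^2 + 4 (b=7); 7→8: 8^2 + 4 = 68; 68−1 = 67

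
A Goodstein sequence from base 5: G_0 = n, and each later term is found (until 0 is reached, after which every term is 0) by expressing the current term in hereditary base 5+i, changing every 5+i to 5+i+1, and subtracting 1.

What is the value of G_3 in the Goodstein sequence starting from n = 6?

5

i=0: 6 = 5 + 1 (b=5); 5→6: 6 + 1 = 7; 7−1 = 6
i=1: 6 = 6 (b=6); 6→7: 7 = 7; 7−1 = 6
i=2: 6 = 6 (b=7); 7→8: 6 = 6; 6−1 = 5
i=3: 5 = 5 (b=8); 8→9: 5 = 5; 5−1 = 4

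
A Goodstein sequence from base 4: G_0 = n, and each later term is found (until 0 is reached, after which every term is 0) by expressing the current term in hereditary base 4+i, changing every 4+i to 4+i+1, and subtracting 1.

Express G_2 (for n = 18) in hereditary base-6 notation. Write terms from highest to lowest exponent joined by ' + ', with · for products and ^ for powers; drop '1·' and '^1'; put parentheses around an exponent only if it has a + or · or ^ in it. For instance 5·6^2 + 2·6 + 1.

G_0=18  [base 4] 4^2 + 2  →[4↦5]→  5^2 + 2 = 27  −1 ⇒ G_1=26
G_1=26  [base 5] 5^2 + 1  →[5↦6]→  6^2 + 1 = 37  −1 ⇒ G_2=36
G_2=36  [base 6] 6^2  →[6↦7]→  7^2 = 49  −1 ⇒ G_3=48

6^2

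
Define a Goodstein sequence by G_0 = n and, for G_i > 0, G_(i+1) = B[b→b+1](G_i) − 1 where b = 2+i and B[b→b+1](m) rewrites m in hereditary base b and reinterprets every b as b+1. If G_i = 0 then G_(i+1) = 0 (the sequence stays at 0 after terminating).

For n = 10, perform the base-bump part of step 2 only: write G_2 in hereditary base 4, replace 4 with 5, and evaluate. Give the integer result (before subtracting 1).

G_0=10  [base 2] 2^(2 + 1) + 2  →[2↦3]→  3^(3 + 1) + 3 = 84  −1 ⇒ G_1=83
G_1=83  [base 3] 3^(3 + 1) + 2  →[3↦4]→  4^(4 + 1) + 2 = 1026  −1 ⇒ G_2=1025
G_2=1025  [base 4] 4^(4 + 1) + 1  →[4↦5]→  5^(5 + 1) + 1 = 15626  −1 ⇒ G_3=15625

15626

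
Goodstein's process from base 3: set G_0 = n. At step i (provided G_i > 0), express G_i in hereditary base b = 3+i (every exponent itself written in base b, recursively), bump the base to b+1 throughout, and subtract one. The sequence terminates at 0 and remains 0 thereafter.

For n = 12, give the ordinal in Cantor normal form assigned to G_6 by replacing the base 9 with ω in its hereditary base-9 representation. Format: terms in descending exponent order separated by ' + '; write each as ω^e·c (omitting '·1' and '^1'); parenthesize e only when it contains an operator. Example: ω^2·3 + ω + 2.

ω·7 + 6

(0) 12|_3 = 3^2 + 3 ↦ 4^2 + 4|_4 = 20 ⇒ 19
(1) 19|_4 = 4^2 + 3 ↦ 5^2 + 3|_5 = 28 ⇒ 27
(2) 27|_5 = 5^2 + 2 ↦ 6^2 + 2|_6 = 38 ⇒ 37
(3) 37|_6 = 6^2 + 1 ↦ 7^2 + 1|_7 = 50 ⇒ 49
(4) 49|_7 = 7^2 ↦ 8^2|_8 = 64 ⇒ 63
(5) 63|_8 = 7·8 + 7 ↦ 7·9 + 7|_9 = 70 ⇒ 69
(6) 69|_9 = 7·9 + 6 ↦ 7·10 + 6|_10 = 76 ⇒ 75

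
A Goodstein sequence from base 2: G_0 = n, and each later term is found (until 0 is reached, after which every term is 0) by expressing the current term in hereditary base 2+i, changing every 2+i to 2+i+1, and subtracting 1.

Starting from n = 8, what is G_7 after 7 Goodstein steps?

774841151

G_0 = 8. HB_2(8) = 2^(2 + 1). Bump = 81. G_1 = 80.
G_1 = 80. HB_3(80) = 2·3^3 + 2·3^2 + 2·3 + 2. Bump = 554. G_2 = 553.
G_2 = 553. HB_4(553) = 2·4^4 + 2·4^2 + 2·4 + 1. Bump = 6311. G_3 = 6310.
G_3 = 6310. HB_5(6310) = 2·5^5 + 2·5^2 + 2·5. Bump = 93396. G_4 = 93395.
G_4 = 93395. HB_6(93395) = 2·6^6 + 2·6^2 + 6 + 5. Bump = 1647196. G_5 = 1647195.
G_5 = 1647195. HB_7(1647195) = 2·7^7 + 2·7^2 + 7 + 4. Bump = 33554572. G_6 = 33554571.
G_6 = 33554571. HB_8(33554571) = 2·8^8 + 2·8^2 + 8 + 3. Bump = 774841152. G_7 = 774841151.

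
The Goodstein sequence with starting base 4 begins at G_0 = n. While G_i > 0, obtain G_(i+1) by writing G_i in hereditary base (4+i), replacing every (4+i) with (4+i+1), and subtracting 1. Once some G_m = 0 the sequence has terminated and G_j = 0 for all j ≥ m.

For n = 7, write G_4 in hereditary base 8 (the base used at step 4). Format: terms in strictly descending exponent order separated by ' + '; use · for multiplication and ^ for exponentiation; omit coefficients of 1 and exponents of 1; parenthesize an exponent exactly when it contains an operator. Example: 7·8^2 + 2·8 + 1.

7

[0] 7 ≡ 4 + 3 (base 4). Lift 5: 8. −1: 7.
[1] 7 ≡ 5 + 2 (base 5). Lift 6: 8. −1: 7.
[2] 7 ≡ 6 + 1 (base 6). Lift 7: 8. −1: 7.
[3] 7 ≡ 7 (base 7). Lift 8: 8. −1: 7.
[4] 7 ≡ 7 (base 8). Lift 9: 7. −1: 6.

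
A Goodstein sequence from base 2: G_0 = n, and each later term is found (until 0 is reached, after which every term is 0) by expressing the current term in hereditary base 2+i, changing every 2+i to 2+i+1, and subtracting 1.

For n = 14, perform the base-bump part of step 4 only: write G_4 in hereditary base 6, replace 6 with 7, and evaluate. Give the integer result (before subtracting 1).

5862841

[0] 14 ≡ 2^(2 + 1) + 2^2 + 2 (base 2). Lift 3: 111. −1: 110.
[1] 110 ≡ 3^(3 + 1) + 3^3 + 2 (base 3). Lift 4: 1282. −1: 1281.
[2] 1281 ≡ 4^(4 + 1) + 4^4 + 1 (base 4). Lift 5: 18751. −1: 18750.
[3] 18750 ≡ 5^(5 + 1) + 5^5 (base 5). Lift 6: 326592. −1: 326591.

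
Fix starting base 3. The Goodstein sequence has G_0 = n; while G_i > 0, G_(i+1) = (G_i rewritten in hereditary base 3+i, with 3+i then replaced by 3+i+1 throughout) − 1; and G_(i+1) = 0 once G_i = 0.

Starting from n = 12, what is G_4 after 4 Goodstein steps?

12 —HB3→ 3^2 + 3 —bump→ 4^2 + 4 = 20 —(−1)→ 19
19 —HB4→ 4^2 + 3 —bump→ 5^2 + 3 = 28 —(−1)→ 27
27 —HB5→ 5^2 + 2 —bump→ 6^2 + 2 = 38 —(−1)→ 37
37 —HB6→ 6^2 + 1 —bump→ 7^2 + 1 = 50 —(−1)→ 49
49 —HB7→ 7^2 —bump→ 8^2 = 64 —(−1)→ 63

49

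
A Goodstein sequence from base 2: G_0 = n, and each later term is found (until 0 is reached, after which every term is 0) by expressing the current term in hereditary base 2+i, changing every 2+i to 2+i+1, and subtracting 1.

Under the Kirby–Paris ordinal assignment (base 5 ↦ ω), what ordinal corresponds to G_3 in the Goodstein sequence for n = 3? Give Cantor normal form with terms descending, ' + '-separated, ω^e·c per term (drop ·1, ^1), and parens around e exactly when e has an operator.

(0) 3|_2 = 2 + 1 ↦ 3 + 1|_3 = 4 ⇒ 3
(1) 3|_3 = 3 ↦ 4|_4 = 4 ⇒ 3
(2) 3|_4 = 3 ↦ 3|_5 = 3 ⇒ 2
(3) 2|_5 = 2 ↦ 2|_6 = 2 ⇒ 1

2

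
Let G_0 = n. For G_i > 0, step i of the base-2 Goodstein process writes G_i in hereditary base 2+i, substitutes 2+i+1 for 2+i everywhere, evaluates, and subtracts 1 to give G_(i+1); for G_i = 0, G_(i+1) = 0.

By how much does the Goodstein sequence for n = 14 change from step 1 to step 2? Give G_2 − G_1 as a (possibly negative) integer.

(0) 14|_2 = 2^(2 + 1) + 2^2 + 2 ↦ 3^(3 + 1) + 3^3 + 3|_3 = 111 ⇒ 110
(1) 110|_3 = 3^(3 + 1) + 3^3 + 2 ↦ 4^(4 + 1) + 4^4 + 2|_4 = 1282 ⇒ 1281

1171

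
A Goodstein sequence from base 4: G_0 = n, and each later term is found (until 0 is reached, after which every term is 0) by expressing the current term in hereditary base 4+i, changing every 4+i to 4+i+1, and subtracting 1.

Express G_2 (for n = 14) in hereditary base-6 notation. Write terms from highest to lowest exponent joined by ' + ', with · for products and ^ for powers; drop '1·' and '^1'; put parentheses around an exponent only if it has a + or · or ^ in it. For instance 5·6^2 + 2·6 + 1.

i=0: 14 = 3·4 + 2 (b=4); 4→5: 3·5 + 2 = 17; 17−1 = 16
i=1: 16 = 3·5 + 1 (b=5); 5→6: 3·6 + 1 = 19; 19−1 = 18

3·6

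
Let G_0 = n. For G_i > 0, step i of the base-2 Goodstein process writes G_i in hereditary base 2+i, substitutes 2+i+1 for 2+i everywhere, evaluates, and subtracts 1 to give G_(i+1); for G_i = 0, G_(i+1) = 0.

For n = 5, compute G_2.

255

i=0: 5 = 2^2 + 1 (b=2); 2→3: 3^3 + 1 = 28; 28−1 = 27
i=1: 27 = 3^3 (b=3); 3→4: 4^4 = 256; 256−1 = 255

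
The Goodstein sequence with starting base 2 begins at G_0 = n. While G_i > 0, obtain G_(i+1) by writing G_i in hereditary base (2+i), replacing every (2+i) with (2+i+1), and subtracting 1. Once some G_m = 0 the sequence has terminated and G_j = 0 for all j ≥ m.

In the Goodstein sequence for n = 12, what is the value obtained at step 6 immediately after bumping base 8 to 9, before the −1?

3486784575

step 0: 12 = 2^(2 + 1) + 2^2; sub 3 for 2: 3^(3 + 1) + 3^3; = 108; G_1 = 108−1 = 107
step 1: 107 = 3^(3 + 1) + 2·3^2 + 2·3 + 2; sub 4 for 3: 4^(4 + 1) + 2·4^2 + 2·4 + 2; = 1066; G_2 = 1066−1 = 1065
step 2: 1065 = 4^(4 + 1) + 2·4^2 + 2·4 + 1; sub 5 for 4: 5^(5 + 1) + 2·5^2 + 2·5 + 1; = 15686; G_3 = 15686−1 = 15685
step 3: 15685 = 5^(5 + 1) + 2·5^2 + 2·5; sub 6 for 5: 6^(6 + 1) + 2·6^2 + 2·6; = 280020; G_4 = 280020−1 = 280019
step 4: 280019 = 6^(6 + 1) + 2·6^2 + 6 + 5; sub 7 for 6: 7^(7 + 1) + 2·7^2 + 7 + 5; = 5764911; G_5 = 5764911−1 = 5764910
step 5: 5764910 = 7^(7 + 1) + 2·7^2 + 7 + 4; sub 8 for 7: 8^(8 + 1) + 2·8^2 + 8 + 4; = 134217868; G_6 = 134217868−1 = 134217867
step 6: 134217867 = 8^(8 + 1) + 2·8^2 + 8 + 3; sub 9 for 8: 9^(9 + 1) + 2·9^2 + 9 + 3; = 3486784575; G_7 = 3486784575−1 = 3486784574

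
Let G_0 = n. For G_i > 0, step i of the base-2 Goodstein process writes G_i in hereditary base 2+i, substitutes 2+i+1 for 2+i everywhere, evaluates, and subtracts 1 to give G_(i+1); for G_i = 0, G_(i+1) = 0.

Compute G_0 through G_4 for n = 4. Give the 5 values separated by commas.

[0] 4 ≡ 2^2 (base 2). Lift 3: 27. −1: 26.
[1] 26 ≡ 2·3^2 + 2·3 + 2 (base 3). Lift 4: 42. −1: 41.
[2] 41 ≡ 2·4^2 + 2·4 + 1 (base 4). Lift 5: 61. −1: 60.
[3] 60 ≡ 2·5^2 + 2·5 (base 5). Lift 6: 84. −1: 83.

4, 26, 41, 60, 83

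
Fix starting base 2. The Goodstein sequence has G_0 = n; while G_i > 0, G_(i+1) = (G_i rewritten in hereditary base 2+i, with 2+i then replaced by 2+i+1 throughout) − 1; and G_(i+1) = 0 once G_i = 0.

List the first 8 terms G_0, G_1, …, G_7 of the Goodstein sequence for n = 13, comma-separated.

13, 108, 1279, 16092, 280711, 5765998, 134219479, 3486786855

[0] 13 ≡ 2^(2 + 1) + 2^2 + 1 (base 2). Lift 3: 109. −1: 108.
[1] 108 ≡ 3^(3 + 1) + 3^3 (base 3). Lift 4: 1280. −1: 1279.
[2] 1279 ≡ 4^(4 + 1) + 3·4^3 + 3·4^2 + 3·4 + 3 (base 4). Lift 5: 16093. −1: 16092.
[3] 16092 ≡ 5^(5 + 1) + 3·5^3 + 3·5^2 + 3·5 + 2 (base 5). Lift 6: 280712. −1: 280711.
[4] 280711 ≡ 6^(6 + 1) + 3·6^3 + 3·6^2 + 3·6 + 1 (base 6). Lift 7: 5765999. −1: 5765998.
[5] 5765998 ≡ 7^(7 + 1) + 3·7^3 + 3·7^2 + 3·7 (base 7). Lift 8: 134219480. −1: 134219479.
[6] 134219479 ≡ 8^(8 + 1) + 3·8^3 + 3·8^2 + 2·8 + 7 (base 8). Lift 9: 3486786856. −1: 3486786855.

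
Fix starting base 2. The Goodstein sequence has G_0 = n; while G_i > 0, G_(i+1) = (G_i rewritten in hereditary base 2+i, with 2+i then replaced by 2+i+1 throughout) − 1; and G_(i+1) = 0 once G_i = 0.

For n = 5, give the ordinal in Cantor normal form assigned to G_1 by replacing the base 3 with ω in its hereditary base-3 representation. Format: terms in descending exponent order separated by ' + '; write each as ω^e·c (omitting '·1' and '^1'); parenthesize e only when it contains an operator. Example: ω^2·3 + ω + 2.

G_0 = 5. HB_2(5) = 2^2 + 1. Bump = 28. G_1 = 27.
G_1 = 27. HB_3(27) = 3^3. Bump = 256. G_2 = 255.

ω^ω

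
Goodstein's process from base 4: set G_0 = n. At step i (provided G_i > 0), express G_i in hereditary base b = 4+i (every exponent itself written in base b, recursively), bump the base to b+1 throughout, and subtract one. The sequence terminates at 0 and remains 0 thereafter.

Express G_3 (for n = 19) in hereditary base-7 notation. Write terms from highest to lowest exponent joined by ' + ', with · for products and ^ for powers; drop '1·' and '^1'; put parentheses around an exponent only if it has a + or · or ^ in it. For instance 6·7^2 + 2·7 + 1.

7^2

base 4: 19 = 4^2 + 3; at 5: 5^2 + 3 = 28; next = 27
base 5: 27 = 5^2 + 2; at 6: 6^2 + 2 = 38; next = 37
base 6: 37 = 6^2 + 1; at 7: 7^2 + 1 = 50; next = 49
base 7: 49 = 7^2; at 8: 8^2 = 64; next = 63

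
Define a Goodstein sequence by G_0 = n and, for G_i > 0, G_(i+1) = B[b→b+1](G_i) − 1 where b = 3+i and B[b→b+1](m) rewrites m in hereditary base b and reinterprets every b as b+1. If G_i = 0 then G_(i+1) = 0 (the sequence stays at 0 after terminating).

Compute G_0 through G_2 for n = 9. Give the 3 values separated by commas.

i=0: 9 = 3^2 (b=3); 3→4: 4^2 = 16; 16−1 = 15
i=1: 15 = 3·4 + 3 (b=4); 4→5: 3·5 + 3 = 18; 18−1 = 17

9, 15, 17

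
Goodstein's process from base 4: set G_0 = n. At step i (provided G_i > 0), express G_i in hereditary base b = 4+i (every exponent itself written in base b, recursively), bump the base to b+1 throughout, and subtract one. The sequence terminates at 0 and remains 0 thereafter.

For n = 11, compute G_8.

15

[0] 11 ≡ 2·4 + 3 (base 4). Lift 5: 13. −1: 12.
[1] 12 ≡ 2·5 + 2 (base 5). Lift 6: 14. −1: 13.
[2] 13 ≡ 2·6 + 1 (base 6). Lift 7: 15. −1: 14.
[3] 14 ≡ 2·7 (base 7). Lift 8: 16. −1: 15.
[4] 15 ≡ 8 + 7 (base 8). Lift 9: 16. −1: 15.
[5] 15 ≡ 9 + 6 (base 9). Lift 10: 16. −1: 15.
[6] 15 ≡ 10 + 5 (base 10). Lift 11: 16. −1: 15.
[7] 15 ≡ 11 + 4 (base 11). Lift 12: 16. −1: 15.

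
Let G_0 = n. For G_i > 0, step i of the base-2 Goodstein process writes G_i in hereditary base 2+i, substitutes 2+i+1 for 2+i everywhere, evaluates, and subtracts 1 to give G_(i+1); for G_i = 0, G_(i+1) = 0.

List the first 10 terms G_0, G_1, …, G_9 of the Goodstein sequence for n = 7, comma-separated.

(0) 7|_2 = 2^2 + 2 + 1 ↦ 3^3 + 3 + 1|_3 = 31 ⇒ 30
(1) 30|_3 = 3^3 + 3 ↦ 4^4 + 4|_4 = 260 ⇒ 259
(2) 259|_4 = 4^4 + 3 ↦ 5^5 + 3|_5 = 3128 ⇒ 3127
(3) 3127|_5 = 5^5 + 2 ↦ 6^6 + 2|_6 = 46658 ⇒ 46657
(4) 46657|_6 = 6^6 + 1 ↦ 7^7 + 1|_7 = 823544 ⇒ 823543
(5) 823543|_7 = 7^7 ↦ 8^8|_8 = 16777216 ⇒ 16777215
(6) 16777215|_8 = 7·8^7 + 7·8^6 + 7·8^5 + 7·8^4 + 7·8^3 + 7·8^2 + 7·8 + 7 ↦ 7·9^7 + 7·9^6 + 7·9^5 + 7·9^4 + 7·9^3 + 7·9^2 + 7·9 + 7|_9 = 37665880 ⇒ 37665879
(7) 37665879|_9 = 7·9^7 + 7·9^6 + 7·9^5 + 7·9^4 + 7·9^3 + 7·9^2 + 7·9 + 6 ↦ 7·10^7 + 7·10^6 + 7·10^5 + 7·10^4 + 7·10^3 + 7·10^2 + 7·10 + 6|_10 = 77777776 ⇒ 77777775
(8) 77777775|_10 = 7·10^7 + 7·10^6 + 7·10^5 + 7·10^4 + 7·10^3 + 7·10^2 + 7·10 + 5 ↦ 7·11^7 + 7·11^6 + 7·11^5 + 7·11^4 + 7·11^3 + 7·11^2 + 7·11 + 5|_11 = 150051214 ⇒ 150051213

7, 30, 259, 3127, 46657, 823543, 16777215, 37665879, 77777775, 150051213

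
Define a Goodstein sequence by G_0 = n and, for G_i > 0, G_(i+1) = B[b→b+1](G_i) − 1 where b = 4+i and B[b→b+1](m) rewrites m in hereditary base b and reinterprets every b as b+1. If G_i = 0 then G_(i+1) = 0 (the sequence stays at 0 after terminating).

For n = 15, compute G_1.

17

i=0: 15 = 3·4 + 3 (b=4); 4→5: 3·5 + 3 = 18; 18−1 = 17
i=1: 17 = 3·5 + 2 (b=5); 5→6: 3·6 + 2 = 20; 20−1 = 19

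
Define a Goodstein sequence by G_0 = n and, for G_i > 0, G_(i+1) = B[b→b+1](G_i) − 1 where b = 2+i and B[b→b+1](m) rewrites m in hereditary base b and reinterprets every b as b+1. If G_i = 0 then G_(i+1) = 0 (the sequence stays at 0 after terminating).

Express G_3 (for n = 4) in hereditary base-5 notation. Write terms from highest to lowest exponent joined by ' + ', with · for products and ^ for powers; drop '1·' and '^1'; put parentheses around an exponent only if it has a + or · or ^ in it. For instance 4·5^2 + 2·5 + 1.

2·5^2 + 2·5

step 0: 4 = 2^2; sub 3 for 2: 3^3; = 27; G_1 = 27−1 = 26
step 1: 26 = 2·3^2 + 2·3 + 2; sub 4 for 3: 2·4^2 + 2·4 + 2; = 42; G_2 = 42−1 = 41
step 2: 41 = 2·4^2 + 2·4 + 1; sub 5 for 4: 2·5^2 + 2·5 + 1; = 61; G_3 = 61−1 = 60
step 3: 60 = 2·5^2 + 2·5; sub 6 for 5: 2·6^2 + 2·6; = 84; G_4 = 84−1 = 83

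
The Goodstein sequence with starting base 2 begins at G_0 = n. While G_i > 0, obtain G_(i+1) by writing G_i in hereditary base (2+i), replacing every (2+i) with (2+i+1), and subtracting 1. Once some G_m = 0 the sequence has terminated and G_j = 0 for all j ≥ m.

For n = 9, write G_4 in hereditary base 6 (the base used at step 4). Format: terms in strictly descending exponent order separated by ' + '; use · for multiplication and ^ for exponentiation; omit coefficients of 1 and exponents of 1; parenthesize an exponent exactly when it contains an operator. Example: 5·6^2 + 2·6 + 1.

step 0: 9 = 2^(2 + 1) + 1; sub 3 for 2: 3^(3 + 1) + 1; = 82; G_1 = 82−1 = 81
step 1: 81 = 3^(3 + 1); sub 4 for 3: 4^(4 + 1); = 1024; G_2 = 1024−1 = 1023
step 2: 1023 = 3·4^4 + 3·4^3 + 3·4^2 + 3·4 + 3; sub 5 for 4: 3·5^5 + 3·5^3 + 3·5^2 + 3·5 + 3; = 9843; G_3 = 9843−1 = 9842
step 3: 9842 = 3·5^5 + 3·5^3 + 3·5^2 + 3·5 + 2; sub 6 for 5: 3·6^6 + 3·6^3 + 3·6^2 + 3·6 + 2; = 140744; G_4 = 140744−1 = 140743
step 4: 140743 = 3·6^6 + 3·6^3 + 3·6^2 + 3·6 + 1; sub 7 for 6: 3·7^7 + 3·7^3 + 3·7^2 + 3·7 + 1; = 2471827; G_5 = 2471827−1 = 2471826

3·6^6 + 3·6^3 + 3·6^2 + 3·6 + 1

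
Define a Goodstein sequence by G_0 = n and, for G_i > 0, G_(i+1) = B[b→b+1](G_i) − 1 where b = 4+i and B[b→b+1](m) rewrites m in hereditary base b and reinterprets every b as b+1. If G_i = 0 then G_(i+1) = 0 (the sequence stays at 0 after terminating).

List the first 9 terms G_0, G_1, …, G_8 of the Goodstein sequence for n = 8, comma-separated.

base 4: 8 = 2·4; at 5: 2·5 = 10; next = 9
base 5: 9 = 5 + 4; at 6: 6 + 4 = 10; next = 9
base 6: 9 = 6 + 3; at 7: 7 + 3 = 10; next = 9
base 7: 9 = 7 + 2; at 8: 8 + 2 = 10; next = 9
base 8: 9 = 8 + 1; at 9: 9 + 1 = 10; next = 9
base 9: 9 = 9; at 10: 10 = 10; next = 9
base 10: 9 = 9; at 11: 9 = 9; next = 8
base 11: 8 = 8; at 12: 8 = 8; next = 7

8, 9, 9, 9, 9, 9, 9, 8, 7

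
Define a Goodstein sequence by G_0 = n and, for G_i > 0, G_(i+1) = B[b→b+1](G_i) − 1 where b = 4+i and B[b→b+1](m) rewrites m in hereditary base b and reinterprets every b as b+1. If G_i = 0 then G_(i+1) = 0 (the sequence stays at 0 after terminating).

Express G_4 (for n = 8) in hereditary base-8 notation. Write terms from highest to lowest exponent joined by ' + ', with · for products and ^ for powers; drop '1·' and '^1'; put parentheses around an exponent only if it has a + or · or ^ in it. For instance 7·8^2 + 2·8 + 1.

[0] 8 ≡ 2·4 (base 4). Lift 5: 10. −1: 9.
[1] 9 ≡ 5 + 4 (base 5). Lift 6: 10. −1: 9.
[2] 9 ≡ 6 + 3 (base 6). Lift 7: 10. −1: 9.
[3] 9 ≡ 7 + 2 (base 7). Lift 8: 10. −1: 9.
[4] 9 ≡ 8 + 1 (base 8). Lift 9: 10. −1: 9.

8 + 1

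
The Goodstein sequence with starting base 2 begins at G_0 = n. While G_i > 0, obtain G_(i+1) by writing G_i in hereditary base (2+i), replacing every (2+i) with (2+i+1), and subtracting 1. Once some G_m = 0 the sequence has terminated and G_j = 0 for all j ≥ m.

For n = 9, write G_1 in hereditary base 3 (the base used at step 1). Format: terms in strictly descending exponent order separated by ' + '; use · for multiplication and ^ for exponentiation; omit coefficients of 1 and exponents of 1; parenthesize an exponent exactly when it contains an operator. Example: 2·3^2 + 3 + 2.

3^(3 + 1)

9 —HB2→ 2^(2 + 1) + 1 —bump→ 3^(3 + 1) + 1 = 82 —(−1)→ 81
81 —HB3→ 3^(3 + 1) —bump→ 4^(4 + 1) = 1024 —(−1)→ 1023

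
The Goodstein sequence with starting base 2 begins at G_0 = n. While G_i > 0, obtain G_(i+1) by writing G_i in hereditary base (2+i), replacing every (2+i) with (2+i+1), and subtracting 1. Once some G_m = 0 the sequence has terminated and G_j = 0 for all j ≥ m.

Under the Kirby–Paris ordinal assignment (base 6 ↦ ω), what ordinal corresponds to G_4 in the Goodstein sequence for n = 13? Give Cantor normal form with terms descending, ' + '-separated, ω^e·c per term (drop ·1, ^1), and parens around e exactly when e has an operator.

G_0=13  [base 2] 2^(2 + 1) + 2^2 + 1  →[2↦3]→  3^(3 + 1) + 3^3 + 1 = 109  −1 ⇒ G_1=108
G_1=108  [base 3] 3^(3 + 1) + 3^3  →[3↦4]→  4^(4 + 1) + 4^4 = 1280  −1 ⇒ G_2=1279
G_2=1279  [base 4] 4^(4 + 1) + 3·4^3 + 3·4^2 + 3·4 + 3  →[4↦5]→  5^(5 + 1) + 3·5^3 + 3·5^2 + 3·5 + 3 = 16093  −1 ⇒ G_3=16092
G_3=16092  [base 5] 5^(5 + 1) + 3·5^3 + 3·5^2 + 3·5 + 2  →[5↦6]→  6^(6 + 1) + 3·6^3 + 3·6^2 + 3·6 + 2 = 280712  −1 ⇒ G_4=280711
G_4=280711  [base 6] 6^(6 + 1) + 3·6^3 + 3·6^2 + 3·6 + 1  →[6↦7]→  7^(7 + 1) + 3·7^3 + 3·7^2 + 3·7 + 1 = 5765999  −1 ⇒ G_5=5765998

ω^(ω + 1) + ω^3·3 + ω^2·3 + ω·3 + 1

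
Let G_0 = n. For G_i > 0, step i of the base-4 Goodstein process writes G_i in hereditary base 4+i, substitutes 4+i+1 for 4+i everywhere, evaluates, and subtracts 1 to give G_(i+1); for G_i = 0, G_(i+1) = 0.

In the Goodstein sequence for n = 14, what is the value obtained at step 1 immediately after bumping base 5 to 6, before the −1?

19

[0] 14 ≡ 3·4 + 2 (base 4). Lift 5: 17. −1: 16.
[1] 16 ≡ 3·5 + 1 (base 5). Lift 6: 19. −1: 18.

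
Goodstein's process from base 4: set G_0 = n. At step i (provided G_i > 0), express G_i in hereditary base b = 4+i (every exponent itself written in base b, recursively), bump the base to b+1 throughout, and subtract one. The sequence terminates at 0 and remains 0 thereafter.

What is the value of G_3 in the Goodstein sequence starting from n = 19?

G_0=19  [base 4] 4^2 + 3  →[4↦5]→  5^2 + 3 = 28  −1 ⇒ G_1=27
G_1=27  [base 5] 5^2 + 2  →[5↦6]→  6^2 + 2 = 38  −1 ⇒ G_2=37
G_2=37  [base 6] 6^2 + 1  →[6↦7]→  7^2 + 1 = 50  −1 ⇒ G_3=49
G_3=49  [base 7] 7^2  →[7↦8]→  8^2 = 64  −1 ⇒ G_4=63

49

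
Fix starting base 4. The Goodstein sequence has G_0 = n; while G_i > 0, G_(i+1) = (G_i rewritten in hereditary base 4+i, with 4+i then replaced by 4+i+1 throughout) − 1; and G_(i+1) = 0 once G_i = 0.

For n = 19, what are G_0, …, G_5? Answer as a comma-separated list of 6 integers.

19, 27, 37, 49, 63, 69

base 4: 19 = 4^2 + 3; at 5: 5^2 + 3 = 28; next = 27
base 5: 27 = 5^2 + 2; at 6: 6^2 + 2 = 38; next = 37
base 6: 37 = 6^2 + 1; at 7: 7^2 + 1 = 50; next = 49
base 7: 49 = 7^2; at 8: 8^2 = 64; next = 63
base 8: 63 = 7·8 + 7; at 9: 7·9 + 7 = 70; next = 69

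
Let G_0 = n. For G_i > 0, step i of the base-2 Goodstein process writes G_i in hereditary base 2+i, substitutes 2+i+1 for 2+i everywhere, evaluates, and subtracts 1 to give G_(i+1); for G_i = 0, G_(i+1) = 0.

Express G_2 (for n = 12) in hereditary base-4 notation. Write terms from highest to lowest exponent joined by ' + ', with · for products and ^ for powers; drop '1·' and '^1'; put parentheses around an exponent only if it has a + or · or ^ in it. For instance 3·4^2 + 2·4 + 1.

base 2: 12 = 2^(2 + 1) + 2^2; at 3: 3^(3 + 1) + 3^3 = 108; next = 107
base 3: 107 = 3^(3 + 1) + 2·3^2 + 2·3 + 2; at 4: 4^(4 + 1) + 2·4^2 + 2·4 + 2 = 1066; next = 1065

4^(4 + 1) + 2·4^2 + 2·4 + 1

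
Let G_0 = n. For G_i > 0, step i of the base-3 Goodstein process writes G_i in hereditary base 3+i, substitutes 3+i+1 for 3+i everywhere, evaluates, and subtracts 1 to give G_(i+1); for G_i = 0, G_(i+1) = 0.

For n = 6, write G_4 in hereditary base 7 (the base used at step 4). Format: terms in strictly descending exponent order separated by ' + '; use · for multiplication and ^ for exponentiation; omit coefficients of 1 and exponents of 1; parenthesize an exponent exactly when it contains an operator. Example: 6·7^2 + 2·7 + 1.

7

step 0: 6 = 2·3; sub 4 for 3: 2·4; = 8; G_1 = 8−1 = 7
step 1: 7 = 4 + 3; sub 5 for 4: 5 + 3; = 8; G_2 = 8−1 = 7
step 2: 7 = 5 + 2; sub 6 for 5: 6 + 2; = 8; G_3 = 8−1 = 7
step 3: 7 = 6 + 1; sub 7 for 6: 7 + 1; = 8; G_4 = 8−1 = 7
step 4: 7 = 7; sub 8 for 7: 8; = 8; G_5 = 8−1 = 7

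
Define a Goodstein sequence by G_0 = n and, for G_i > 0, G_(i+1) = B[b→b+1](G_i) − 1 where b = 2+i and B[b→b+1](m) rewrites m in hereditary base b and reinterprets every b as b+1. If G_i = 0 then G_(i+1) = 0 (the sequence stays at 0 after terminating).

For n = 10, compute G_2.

[0] 10 ≡ 2^(2 + 1) + 2 (base 2). Lift 3: 84. −1: 83.
[1] 83 ≡ 3^(3 + 1) + 2 (base 3). Lift 4: 1026. −1: 1025.
[2] 1025 ≡ 4^(4 + 1) + 1 (base 4). Lift 5: 15626. −1: 15625.

1025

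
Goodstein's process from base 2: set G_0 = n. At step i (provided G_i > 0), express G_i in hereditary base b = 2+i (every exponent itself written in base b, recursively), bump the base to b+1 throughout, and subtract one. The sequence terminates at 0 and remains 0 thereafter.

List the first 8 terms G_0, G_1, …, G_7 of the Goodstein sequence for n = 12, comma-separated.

G_0 = 12. HB_2(12) = 2^(2 + 1) + 2^2. Bump = 108. G_1 = 107.
G_1 = 107. HB_3(107) = 3^(3 + 1) + 2·3^2 + 2·3 + 2. Bump = 1066. G_2 = 1065.
G_2 = 1065. HB_4(1065) = 4^(4 + 1) + 2·4^2 + 2·4 + 1. Bump = 15686. G_3 = 15685.
G_3 = 15685. HB_5(15685) = 5^(5 + 1) + 2·5^2 + 2·5. Bump = 280020. G_4 = 280019.
G_4 = 280019. HB_6(280019) = 6^(6 + 1) + 2·6^2 + 6 + 5. Bump = 5764911. G_5 = 5764910.
G_5 = 5764910. HB_7(5764910) = 7^(7 + 1) + 2·7^2 + 7 + 4. Bump = 134217868. G_6 = 134217867.
G_6 = 134217867. HB_8(134217867) = 8^(8 + 1) + 2·8^2 + 8 + 3. Bump = 3486784575. G_7 = 3486784574.

12, 107, 1065, 15685, 280019, 5764910, 134217867, 3486784574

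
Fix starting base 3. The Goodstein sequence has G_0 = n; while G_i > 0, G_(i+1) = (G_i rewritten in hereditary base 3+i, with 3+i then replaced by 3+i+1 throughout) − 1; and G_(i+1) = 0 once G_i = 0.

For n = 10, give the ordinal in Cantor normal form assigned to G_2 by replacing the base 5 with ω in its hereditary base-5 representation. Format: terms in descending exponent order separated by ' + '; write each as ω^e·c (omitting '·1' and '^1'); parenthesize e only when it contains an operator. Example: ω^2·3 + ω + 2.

base 3: 10 = 3^2 + 1; at 4: 4^2 + 1 = 17; next = 16
base 4: 16 = 4^2; at 5: 5^2 = 25; next = 24
base 5: 24 = 4·5 + 4; at 6: 4·6 + 4 = 28; next = 27

ω·4 + 4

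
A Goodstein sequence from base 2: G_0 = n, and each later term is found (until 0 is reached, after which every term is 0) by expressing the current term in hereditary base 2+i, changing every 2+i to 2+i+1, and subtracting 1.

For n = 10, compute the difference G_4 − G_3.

[0] 10 ≡ 2^(2 + 1) + 2 (base 2). Lift 3: 84. −1: 83.
[1] 83 ≡ 3^(3 + 1) + 2 (base 3). Lift 4: 1026. −1: 1025.
[2] 1025 ≡ 4^(4 + 1) + 1 (base 4). Lift 5: 15626. −1: 15625.
[3] 15625 ≡ 5^(5 + 1) (base 5). Lift 6: 279936. −1: 279935.

264310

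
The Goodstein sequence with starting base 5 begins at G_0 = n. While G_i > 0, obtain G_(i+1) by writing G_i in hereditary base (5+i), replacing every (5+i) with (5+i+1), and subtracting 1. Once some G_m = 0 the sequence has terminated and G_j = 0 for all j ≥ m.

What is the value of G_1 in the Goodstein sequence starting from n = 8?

8

step 0: 8 = 5 + 3; sub 6 for 5: 6 + 3; = 9; G_1 = 9−1 = 8
step 1: 8 = 6 + 2; sub 7 for 6: 7 + 2; = 9; G_2 = 9−1 = 8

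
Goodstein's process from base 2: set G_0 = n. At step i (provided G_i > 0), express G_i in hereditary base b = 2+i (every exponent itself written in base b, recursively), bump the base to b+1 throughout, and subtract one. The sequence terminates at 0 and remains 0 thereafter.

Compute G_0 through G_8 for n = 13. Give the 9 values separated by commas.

13, 108, 1279, 16092, 280711, 5765998, 134219479, 3486786855, 100000003325

base 2: 13 = 2^(2 + 1) + 2^2 + 1; at 3: 3^(3 + 1) + 3^3 + 1 = 109; next = 108
base 3: 108 = 3^(3 + 1) + 3^3; at 4: 4^(4 + 1) + 4^4 = 1280; next = 1279
base 4: 1279 = 4^(4 + 1) + 3·4^3 + 3·4^2 + 3·4 + 3; at 5: 5^(5 + 1) + 3·5^3 + 3·5^2 + 3·5 + 3 = 16093; next = 16092
base 5: 16092 = 5^(5 + 1) + 3·5^3 + 3·5^2 + 3·5 + 2; at 6: 6^(6 + 1) + 3·6^3 + 3·6^2 + 3·6 + 2 = 280712; next = 280711
base 6: 280711 = 6^(6 + 1) + 3·6^3 + 3·6^2 + 3·6 + 1; at 7: 7^(7 + 1) + 3·7^3 + 3·7^2 + 3·7 + 1 = 5765999; next = 5765998
base 7: 5765998 = 7^(7 + 1) + 3·7^3 + 3·7^2 + 3·7; at 8: 8^(8 + 1) + 3·8^3 + 3·8^2 + 3·8 = 134219480; next = 134219479
base 8: 134219479 = 8^(8 + 1) + 3·8^3 + 3·8^2 + 2·8 + 7; at 9: 9^(9 + 1) + 3·9^3 + 3·9^2 + 2·9 + 7 = 3486786856; next = 3486786855
base 9: 3486786855 = 9^(9 + 1) + 3·9^3 + 3·9^2 + 2·9 + 6; at 10: 10^(10 + 1) + 3·10^3 + 3·10^2 + 2·10 + 6 = 100000003326; next = 100000003325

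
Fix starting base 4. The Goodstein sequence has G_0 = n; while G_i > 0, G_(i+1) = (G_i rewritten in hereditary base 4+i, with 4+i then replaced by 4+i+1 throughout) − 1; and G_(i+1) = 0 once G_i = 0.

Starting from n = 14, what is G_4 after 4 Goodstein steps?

21

(0) 14|_4 = 3·4 + 2 ↦ 3·5 + 2|_5 = 17 ⇒ 16
(1) 16|_5 = 3·5 + 1 ↦ 3·6 + 1|_6 = 19 ⇒ 18
(2) 18|_6 = 3·6 ↦ 3·7|_7 = 21 ⇒ 20
(3) 20|_7 = 2·7 + 6 ↦ 2·8 + 6|_8 = 22 ⇒ 21
(4) 21|_8 = 2·8 + 5 ↦ 2·9 + 5|_9 = 23 ⇒ 22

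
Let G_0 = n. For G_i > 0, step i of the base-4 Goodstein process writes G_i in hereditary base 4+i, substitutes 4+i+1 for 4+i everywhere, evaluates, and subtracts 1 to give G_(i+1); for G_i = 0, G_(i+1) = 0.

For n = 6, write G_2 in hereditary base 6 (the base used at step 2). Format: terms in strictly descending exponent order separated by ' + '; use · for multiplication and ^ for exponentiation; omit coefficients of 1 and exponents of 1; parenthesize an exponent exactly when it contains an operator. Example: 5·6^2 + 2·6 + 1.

6

i=0: 6 = 4 + 2 (b=4); 4→5: 5 + 2 = 7; 7−1 = 6
i=1: 6 = 5 + 1 (b=5); 5→6: 6 + 1 = 7; 7−1 = 6
i=2: 6 = 6 (b=6); 6→7: 7 = 7; 7−1 = 6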